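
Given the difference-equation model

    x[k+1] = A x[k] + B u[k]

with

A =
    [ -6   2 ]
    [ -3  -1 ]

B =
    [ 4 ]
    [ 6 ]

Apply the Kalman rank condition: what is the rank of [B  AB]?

AB = [[-12], [-18]]
Controllability matrix C = [B  AB] = [[4, -12], [6, -18]]
Every column of C is a scalar multiple of column 1 = [4, 6] (multipliers 1, -3), so the columns span a one-dimensional space.
C ≠ 0, hence rank(C) = 1.
rank(C) = 1 < n = 2, so the pair (A, B) is not completely controllable.

1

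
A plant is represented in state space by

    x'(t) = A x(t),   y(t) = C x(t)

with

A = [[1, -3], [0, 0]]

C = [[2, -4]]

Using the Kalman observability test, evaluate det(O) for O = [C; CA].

CA = [[2, -6]]
Observability matrix O = [C; CA] = [[2, -4], [2, -6]]
det(O) = 2·(-6) - (-4)·2 = -12 - (-8) = -4
Since det(O) ≠ 0, rank(O) = 2 and the system is completely observable.

-4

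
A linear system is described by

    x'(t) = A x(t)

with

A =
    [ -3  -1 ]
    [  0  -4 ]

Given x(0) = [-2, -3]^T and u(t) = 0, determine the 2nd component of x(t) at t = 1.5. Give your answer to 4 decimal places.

det(sI - A) = s^2 - (tr A)s + det A, with tr A = (-3) + (-4) = -7 and det A = (-3)·(-4) - (-1)·0 = 12 - 0 = 12.
So p(s) = det(sI - A) = s^2 + 7s + 12.
Factor s^2 + 7s + 12: two numbers with sum -7 and product 12 are -3 and -4, so s^2 + 7s + 12 = (s + 3)(s + 4).
Hence p(s) = (s + 3) (s + 4), with roots -4, -3.
The eigenvalues -4, -3 are distinct and real, so A is diagonalisable and x(t) = e^{At} x(0) = V diag(e^{λ_i t}) V^{-1} x(0), where the columns of V are the eigenvectors.
λ = -4: A - (-4)I = [[1, -1], [0, 0]]. Row 1 gives 1·v1 + (-1)·v2 = 0, so take v_1 = [1, 1]^T.
λ = -3: A - (-3)I = [[0, -1], [0, -1]]. Row 1 gives 0·v1 + (-1)·v2 = 0, so take v_2 = [1, 0]^T.
V = [v_1 v_2] = [[1, 1], [1, 0]] has det V = -1, so V^{-1} = adj(V)/det V = [[0, 1], [1, -1]].
Modal coordinates z(0) = V^{-1} x(0): 0·(-2) + 1·(-3) = -3; 1·(-2) + (-1)·(-3) = 1; so z(0) = [-3, 1]^T.
x_2(t) = Σ_i (v_i)_2 · z_i(0) · e^{λ_i t} (row 2 of V times the modal terms).
x_2(1.5) = 1·(-3)·e^{-4·1.5} + 0·1·e^{-3·1.5} = (-3)·0.002479 + 0·0.011109 = -0.0074.

-0.0074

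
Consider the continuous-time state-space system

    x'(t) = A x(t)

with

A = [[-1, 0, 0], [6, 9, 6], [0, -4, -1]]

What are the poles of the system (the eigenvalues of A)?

det(sI - A) = s^3 - (tr A)s^2 + (M11 + M22 + M33)s - det A, where Mii is the 2×2 principal minor of A obtained by deleting row i and column i.
tr A = (-1) + 9 + (-1) = 7; M11 = 9·(-1) - 6·(-4) = -9 - (-24) = 15; M22 = (-1)·(-1) - 0·0 = 1 - 0 = 1; M33 = (-1)·9 - 0·6 = -9 - 0 = -9; sum of minors = 7.
det A = (-1)·(9·(-1) - 6·(-4)) - 0·(6·(-1) - 6·0) + 0·(6·(-4) - 9·0) = (-1)·15 - 0·(-6) + 0·(-24) = -15.
So p(s) = det(sI - A) = s^3 - 7s^2 + 7s + 15.
Rational-root test: any integer root divides 15. Testing small divisors, s = -1 works: p(-1) = -1 + (-7) + (-7) + 15 = 0, so (s + 1) is a factor.
Dividing, p(s) = (s + 1)(s^2 - 8s + 15).
Factor s^2 - 8s + 15: two numbers with sum 8 and product 15 are 5 and 3, so s^2 - 8s + 15 = (s - 5)(s - 3).
Hence p(s) = (s - 5) (s - 3) (s + 1), with roots -1, 3, 5.
At least one eigenvalue has non-negative real part, so the system is not asymptotically stable.

-1, 3, 5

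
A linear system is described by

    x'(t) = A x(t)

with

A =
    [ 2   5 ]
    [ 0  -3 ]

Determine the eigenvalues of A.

det(sI - A) = s^2 - (tr A)s + det A, with tr A = 2 + (-3) = -1 and det A = 2·(-3) - 5·0 = -6 - 0 = -6.
So p(s) = det(sI - A) = s^2 + s - 6.
Factor s^2 + s - 6: two numbers with sum -1 and product -6 are 2 and -3, so s^2 + s - 6 = (s - 2)(s + 3).
Hence p(s) = (s - 2) (s + 3), with roots -3, 2.
At least one eigenvalue has non-negative real part, so the system is not asymptotically stable.

-3, 2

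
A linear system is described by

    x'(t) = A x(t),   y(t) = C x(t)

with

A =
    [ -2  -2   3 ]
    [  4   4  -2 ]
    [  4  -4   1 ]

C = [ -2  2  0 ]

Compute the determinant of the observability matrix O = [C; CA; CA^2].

CA = [[12, 12, -10]]
CA^2 = [[-16, 64, 2]]
Observability matrix O = [C; CA; CA^2] = [[-2, 2, 0], [12, 12, -10], [-16, 64, 2]]
Expanding along the first row, det(O) = (-2)·(12·2 - (-10)·64) - 2·(12·2 - (-10)·(-16)) + 0·(12·64 - 12·(-16)) = (-2)·664 - 2·(-136) + 0·960 = -1056
Since det(O) ≠ 0, rank(O) = 3 and the system is completely observable.

-1056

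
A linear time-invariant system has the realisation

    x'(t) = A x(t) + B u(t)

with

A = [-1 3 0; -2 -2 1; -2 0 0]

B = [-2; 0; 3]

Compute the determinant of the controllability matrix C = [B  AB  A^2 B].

AB = [[2], [7], [4]]
A^2B = [[19], [-14], [-4]]
Controllability matrix C = [B  AB  A^2B] = [[-2, 2, 19], [0, 7, -14], [3, 4, -4]]
Expanding along the first row, det(C) = (-2)·(7·(-4) - (-14)·4) - 2·(0·(-4) - (-14)·3) + 19·(0·4 - 7·3) = (-2)·28 - 2·42 + 19·(-21) = -539
Since det(C) ≠ 0, rank(C) = 3 and the system is completely controllable.

-539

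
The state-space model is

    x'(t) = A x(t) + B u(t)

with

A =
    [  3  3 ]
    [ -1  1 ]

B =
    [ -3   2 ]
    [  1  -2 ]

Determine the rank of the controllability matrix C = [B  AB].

2

AB = [[-6, 0], [4, -4]]
Controllability matrix C = [B  AB] = [[-3, 2, -6, 0], [1, -2, 4, -4]]
Take the 2×2 submatrix of C formed by columns 1, 2: [[-3, 2], [1, -2]]. Its determinant is (-3)·(-2) - 2·1 = 6 - 2 = 4 ≠ 0.
So rank(C) ≥ 2; since C has 2 rows, rank(C) = 2.
rank(C) = 2 = n, so the pair (A, B) is completely controllable.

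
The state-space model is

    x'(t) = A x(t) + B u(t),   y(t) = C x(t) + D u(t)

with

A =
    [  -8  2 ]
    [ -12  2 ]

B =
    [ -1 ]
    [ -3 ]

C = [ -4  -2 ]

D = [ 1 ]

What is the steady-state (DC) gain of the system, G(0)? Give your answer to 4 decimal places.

6.0000

G(0) = C(-A)^{-1}B + D = -C A^{-1} B + D.
det A = 8, so A^{-1} = (1/8)·adj(A) = [[1/4, -1/4], [3/2, -1]]
A^{-1} B = [1/2, 3/2]^T
C A^{-1} B = -5
G(0) = D - C A^{-1} B = 1 - (-5) = 6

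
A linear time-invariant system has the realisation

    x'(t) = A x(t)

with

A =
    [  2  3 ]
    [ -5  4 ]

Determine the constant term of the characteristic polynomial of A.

For a 2×2 matrix, det(sI - A) = s^2 - (tr A)s + det A.
tr A = 6, det A = 23.
So p(s) = s^2 - 6s + 23.
The constant term is 23.

23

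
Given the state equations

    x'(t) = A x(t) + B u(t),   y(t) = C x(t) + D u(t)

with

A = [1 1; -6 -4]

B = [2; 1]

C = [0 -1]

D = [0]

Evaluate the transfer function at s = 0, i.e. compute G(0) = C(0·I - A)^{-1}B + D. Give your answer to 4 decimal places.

G(0) = C(-A)^{-1}B + D = -C A^{-1} B + D.
det A = 2, so A^{-1} = (1/2)·adj(A) = [[-2, -1/2], [3, 1/2]]
A^{-1} B = [-9/2, 13/2]^T
C A^{-1} B = -13/2
G(0) = D - C A^{-1} B = 0 - (-13/2) = 13/2 ≈ 6.5000

6.5000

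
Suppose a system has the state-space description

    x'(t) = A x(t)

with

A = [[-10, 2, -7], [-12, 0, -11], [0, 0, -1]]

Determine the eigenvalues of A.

-6, -4, -1

det(sI - A) = s^3 - (tr A)s^2 + (M11 + M22 + M33)s - det A, where Mii is the 2×2 principal minor of A obtained by deleting row i and column i.
tr A = (-10) + 0 + (-1) = -11; M11 = 0·(-1) - (-11)·0 = 0 - 0 = 0; M22 = (-10)·(-1) - (-7)·0 = 10 - 0 = 10; M33 = (-10)·0 - 2·(-12) = 0 - (-24) = 24; sum of minors = 34.
det A = (-10)·(0·(-1) - (-11)·0) - 2·((-12)·(-1) - (-11)·0) + (-7)·((-12)·0 - 0·0) = (-10)·0 - 2·12 + (-7)·0 = -24.
So p(s) = det(sI - A) = s^3 + 11s^2 + 34s + 24.
Rational-root test: any integer root divides 24. Testing small divisors, s = -1 works: p(-1) = -1 + 11 + (-34) + 24 = 0, so (s + 1) is a factor.
Dividing, p(s) = (s + 1)(s^2 + 10s + 24).
Factor s^2 + 10s + 24: two numbers with sum -10 and product 24 are -4 and -6, so s^2 + 10s + 24 = (s + 4)(s + 6).
Hence p(s) = (s + 1) (s + 4) (s + 6), with roots -6, -4, -1.
All eigenvalues have negative real part, so the system is asymptotically stable.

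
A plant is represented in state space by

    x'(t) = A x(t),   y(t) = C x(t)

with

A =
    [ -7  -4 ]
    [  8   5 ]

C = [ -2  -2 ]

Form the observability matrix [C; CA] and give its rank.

CA = [[-2, -2]]
Observability matrix O = [C; CA] = [[-2, -2], [-2, -2]]
Every row of O is a scalar multiple of row 1 = [-2, -2] (multipliers 1, 1), so the rows span a one-dimensional space.
O ≠ 0, hence rank(O) = 1.
rank(O) = 1 < n = 2, so the pair (A, C) is not completely observable.

1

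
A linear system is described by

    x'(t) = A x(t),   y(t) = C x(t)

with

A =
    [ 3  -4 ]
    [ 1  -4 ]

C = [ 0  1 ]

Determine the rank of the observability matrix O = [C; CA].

2

CA = [[1, -4]]
Observability matrix O = [C; CA] = [[0, 1], [1, -4]]
det(O) = 0·(-4) - 1·1 = 0 - 1 = -1 ≠ 0, so rank(O) = 2.
rank(O) = 2 = n, so the pair (A, C) is completely observable.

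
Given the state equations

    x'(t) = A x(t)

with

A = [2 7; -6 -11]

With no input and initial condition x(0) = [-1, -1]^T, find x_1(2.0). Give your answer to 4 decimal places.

det(sI - A) = s^2 - (tr A)s + det A, with tr A = 2 + (-11) = -9 and det A = 2·(-11) - 7·(-6) = -22 - (-42) = 20.
So p(s) = det(sI - A) = s^2 + 9s + 20.
Factor s^2 + 9s + 20: two numbers with sum -9 and product 20 are -4 and -5, so s^2 + 9s + 20 = (s + 4)(s + 5).
Hence p(s) = (s + 4) (s + 5), with roots -5, -4.
The eigenvalues -5, -4 are distinct and real, so A is diagonalisable and x(t) = e^{At} x(0) = V diag(e^{λ_i t}) V^{-1} x(0), where the columns of V are the eigenvectors.
λ = -5: A - (-5)I = [[7, 7], [-6, -6]]. Row 1 gives 7·v1 + 7·v2 = 0, so take v_1 = [-1, 1]^T.
λ = -4: A - (-4)I = [[6, 7], [-6, -7]]. Row 1 gives 6·v1 + 7·v2 = 0, so take v_2 = [7, -6]^T.
V = [v_1 v_2] = [[-1, 7], [1, -6]] has det V = -1, so V^{-1} = adj(V)/det V = [[6, 7], [1, 1]].
Modal coordinates z(0) = V^{-1} x(0): 6·(-1) + 7·(-1) = -13; 1·(-1) + 1·(-1) = -2; so z(0) = [-13, -2]^T.
x_1(t) = Σ_i (v_i)_1 · z_i(0) · e^{λ_i t} (row 1 of V times the modal terms).
x_1(2.0) = (-1)·(-13)·e^{-5·2.0} + 7·(-2)·e^{-4·2.0} = 13·0.000045 + (-14)·0.000335 = -0.0041.

-0.0041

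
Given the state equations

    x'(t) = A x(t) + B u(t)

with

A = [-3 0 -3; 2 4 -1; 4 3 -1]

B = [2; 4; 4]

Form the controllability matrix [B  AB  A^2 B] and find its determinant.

-5408

AB = [[-18], [16], [16]]
A^2B = [[6], [12], [-40]]
Controllability matrix C = [B  AB  A^2B] = [[2, -18, 6], [4, 16, 12], [4, 16, -40]]
Expanding along the first row, det(C) = 2·(16·(-40) - 12·16) - (-18)·(4·(-40) - 12·4) + 6·(4·16 - 16·4) = 2·(-832) - (-18)·(-208) + 6·0 = -5408
Since det(C) ≠ 0, rank(C) = 3 and the system is completely controllable.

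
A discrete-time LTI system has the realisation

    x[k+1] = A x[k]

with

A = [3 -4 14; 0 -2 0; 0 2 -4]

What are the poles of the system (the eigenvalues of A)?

det(zI - A) = z^3 - (tr A)z^2 + (M11 + M22 + M33)z - det A, where Mii is the 2×2 principal minor of A obtained by deleting row i and column i.
tr A = 3 + (-2) + (-4) = -3; M11 = (-2)·(-4) - 0·2 = 8 - 0 = 8; M22 = 3·(-4) - 14·0 = -12 - 0 = -12; M33 = 3·(-2) - (-4)·0 = -6 - 0 = -6; sum of minors = -10.
det A = 3·((-2)·(-4) - 0·2) - (-4)·(0·(-4) - 0·0) + 14·(0·2 - (-2)·0) = 3·8 - (-4)·0 + 14·0 = 24.
So p(z) = det(zI - A) = z^3 + 3z^2 - 10z - 24.
Rational-root test: any integer root divides -24. Testing small divisors, z = -2 works: p(-2) = -8 + 12 + 20 + (-24) = 0, so (z + 2) is a factor.
Dividing, p(z) = (z + 2)(z^2 + z - 12).
Factor z^2 + z - 12: two numbers with sum -1 and product -12 are 3 and -4, so z^2 + z - 12 = (z - 3)(z + 4).
Hence p(z) = (z - 3) (z + 2) (z + 4), with roots -4, -2, 3.

-4, -2, 3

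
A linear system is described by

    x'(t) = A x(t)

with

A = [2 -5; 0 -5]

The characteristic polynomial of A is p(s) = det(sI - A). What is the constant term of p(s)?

-10

For a 2×2 matrix, det(sI - A) = s^2 - (tr A)s + det A.
tr A = -3, det A = -10.
So p(s) = s^2 + 3s - 10.
The constant term is -10.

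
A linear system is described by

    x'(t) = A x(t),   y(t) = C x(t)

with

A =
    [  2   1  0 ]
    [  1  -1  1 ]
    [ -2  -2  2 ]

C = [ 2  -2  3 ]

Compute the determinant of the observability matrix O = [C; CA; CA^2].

164

CA = [[-4, -2, 4]]
CA^2 = [[-18, -10, 6]]
Observability matrix O = [C; CA; CA^2] = [[2, -2, 3], [-4, -2, 4], [-18, -10, 6]]
Expanding along the first row, det(O) = 2·((-2)·6 - 4·(-10)) - (-2)·((-4)·6 - 4·(-18)) + 3·((-4)·(-10) - (-2)·(-18)) = 2·28 - (-2)·48 + 3·4 = 164
Since det(O) ≠ 0, rank(O) = 3 and the system is completely observable.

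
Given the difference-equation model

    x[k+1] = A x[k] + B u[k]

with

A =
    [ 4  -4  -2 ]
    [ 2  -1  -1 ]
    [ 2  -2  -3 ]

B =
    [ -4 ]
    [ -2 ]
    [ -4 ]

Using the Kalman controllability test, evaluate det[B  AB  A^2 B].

-160

AB = [[0], [-2], [8]]
A^2B = [[-8], [-6], [-20]]
Controllability matrix C = [B  AB  A^2B] = [[-4, 0, -8], [-2, -2, -6], [-4, 8, -20]]
Expanding along the first row, det(C) = (-4)·((-2)·(-20) - (-6)·8) - 0·((-2)·(-20) - (-6)·(-4)) + (-8)·((-2)·8 - (-2)·(-4)) = (-4)·88 - 0·16 + (-8)·(-24) = -160
Since det(C) ≠ 0, rank(C) = 3 and the system is completely controllable.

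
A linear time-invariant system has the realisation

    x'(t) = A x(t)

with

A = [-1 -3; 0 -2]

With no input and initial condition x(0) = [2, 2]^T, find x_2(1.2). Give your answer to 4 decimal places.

0.1814

det(sI - A) = s^2 - (tr A)s + det A, with tr A = (-1) + (-2) = -3 and det A = (-1)·(-2) - (-3)·0 = 2 - 0 = 2.
So p(s) = det(sI - A) = s^2 + 3s + 2.
Factor s^2 + 3s + 2: two numbers with sum -3 and product 2 are -1 and -2, so s^2 + 3s + 2 = (s + 1)(s + 2).
Hence p(s) = (s + 1) (s + 2), with roots -2, -1.
The eigenvalues -2, -1 are distinct and real, so A is diagonalisable and x(t) = e^{At} x(0) = V diag(e^{λ_i t}) V^{-1} x(0), where the columns of V are the eigenvectors.
λ = -2: A - (-2)I = [[1, -3], [0, 0]]. Row 1 gives 1·v1 + (-3)·v2 = 0, so take v_1 = [-3, -1]^T.
λ = -1: A - (-1)I = [[0, -3], [0, -1]]. Row 1 gives 0·v1 + (-3)·v2 = 0, so take v_2 = [1, 0]^T.
V = [v_1 v_2] = [[-3, 1], [-1, 0]] has det V = 1, so V^{-1} = adj(V)/det V = [[0, -1], [1, -3]].
Modal coordinates z(0) = V^{-1} x(0): 0·2 + (-1)·2 = -2; 1·2 + (-3)·2 = -4; so z(0) = [-2, -4]^T.
x_2(t) = Σ_i (v_i)_2 · z_i(0) · e^{λ_i t} (row 2 of V times the modal terms).
x_2(1.2) = (-1)·(-2)·e^{-2·1.2} + 0·(-4)·e^{-1·1.2} = 2·0.090718 + 0·0.301194 = 0.1814.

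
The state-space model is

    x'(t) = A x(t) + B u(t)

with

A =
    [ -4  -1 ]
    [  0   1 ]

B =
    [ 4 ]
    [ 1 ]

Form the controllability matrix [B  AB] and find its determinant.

21

AB = [[-17], [1]]
Controllability matrix C = [B  AB] = [[4, -17], [1, 1]]
det(C) = 4·1 - (-17)·1 = 4 - (-17) = 21
Since det(C) ≠ 0, rank(C) = 2 and the system is completely controllable.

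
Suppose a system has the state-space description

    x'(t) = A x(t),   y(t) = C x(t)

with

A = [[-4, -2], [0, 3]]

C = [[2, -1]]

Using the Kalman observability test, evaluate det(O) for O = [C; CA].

-22

CA = [[-8, -7]]
Observability matrix O = [C; CA] = [[2, -1], [-8, -7]]
det(O) = 2·(-7) - (-1)·(-8) = -14 - 8 = -22
Since det(O) ≠ 0, rank(O) = 2 and the system is completely observable.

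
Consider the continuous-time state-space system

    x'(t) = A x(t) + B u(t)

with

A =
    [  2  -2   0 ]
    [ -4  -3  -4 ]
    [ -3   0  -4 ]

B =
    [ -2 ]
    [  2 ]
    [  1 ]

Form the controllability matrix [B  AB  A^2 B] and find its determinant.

AB = [[-8], [-2], [2]]
A^2B = [[-12], [30], [16]]
Controllability matrix C = [B  AB  A^2B] = [[-2, -8, -12], [2, -2, 30], [1, 2, 16]]
Expanding along the first row, det(C) = (-2)·((-2)·16 - 30·2) - (-8)·(2·16 - 30·1) + (-12)·(2·2 - (-2)·1) = (-2)·(-92) - (-8)·2 + (-12)·6 = 128
Since det(C) ≠ 0, rank(C) = 3 and the system is completely controllable.

128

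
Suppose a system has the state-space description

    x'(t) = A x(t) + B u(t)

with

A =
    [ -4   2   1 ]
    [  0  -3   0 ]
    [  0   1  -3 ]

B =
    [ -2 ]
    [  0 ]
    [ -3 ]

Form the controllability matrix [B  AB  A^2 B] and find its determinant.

AB = [[5], [0], [9]]
A^2B = [[-11], [0], [-27]]
Controllability matrix C = [B  AB  A^2B] = [[-2, 5, -11], [0, 0, 0], [-3, 9, -27]]
Expanding along the first row, det(C) = (-2)·(0·(-27) - 0·9) - 5·(0·(-27) - 0·(-3)) + (-11)·(0·9 - 0·(-3)) = (-2)·0 - 5·0 + (-11)·0 = 0
Since det(C) = 0, rank(C) < 3 and the system is not completely controllable.

0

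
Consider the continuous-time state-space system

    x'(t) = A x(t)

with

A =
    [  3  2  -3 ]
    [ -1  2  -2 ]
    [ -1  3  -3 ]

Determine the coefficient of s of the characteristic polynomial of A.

Expand det(sI - A) for the 3×3 matrix.
p(s) = s^3 - 2s^2 - 4s - 1.
(Check: constant term = det(-A) = (-1)^3 det A = -1; coefficient of s^2 = -tr A = -2.)
The coefficient of s is -4.

-4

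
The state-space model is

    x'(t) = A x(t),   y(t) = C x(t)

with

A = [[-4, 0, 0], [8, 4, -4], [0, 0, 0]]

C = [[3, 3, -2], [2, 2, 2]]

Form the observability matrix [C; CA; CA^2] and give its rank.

CA = [[12, 12, -12], [8, 8, -8]]
CA^2 = [[48, 48, -48], [32, 32, -32]]
Observability matrix O = [C; CA; CA^2] = [[3, 3, -2], [2, 2, 2], [12, 12, -12], [8, 8, -8], [48, 48, -48], [32, 32, -32]]
The columns c1, c2, c3 of O are linearly dependent: -c1 + c2 = 0 (check each entry), so rank(O) ≤ 2.
The 2×2 minor from rows 1, 2, columns 1, 3 is 3·2 - (-2)·2 = 6 - (-4) = 10 ≠ 0, so rank(O) = 2.
rank(O) = 2 < n = 3, so the pair (A, C) is not completely observable.

2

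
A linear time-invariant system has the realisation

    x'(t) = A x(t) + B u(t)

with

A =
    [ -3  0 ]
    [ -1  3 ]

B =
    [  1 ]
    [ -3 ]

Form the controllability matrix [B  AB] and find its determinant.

AB = [[-3], [-10]]
Controllability matrix C = [B  AB] = [[1, -3], [-3, -10]]
det(C) = 1·(-10) - (-3)·(-3) = -10 - 9 = -19
Since det(C) ≠ 0, rank(C) = 2 and the system is completely controllable.

-19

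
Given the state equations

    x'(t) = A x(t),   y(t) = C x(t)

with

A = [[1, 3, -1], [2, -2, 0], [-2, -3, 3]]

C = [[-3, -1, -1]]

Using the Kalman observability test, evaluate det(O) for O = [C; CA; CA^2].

68

CA = [[-3, -4, 0]]
CA^2 = [[-11, -1, 3]]
Observability matrix O = [C; CA; CA^2] = [[-3, -1, -1], [-3, -4, 0], [-11, -1, 3]]
Expanding along the first row, det(O) = (-3)·((-4)·3 - 0·(-1)) - (-1)·((-3)·3 - 0·(-11)) + (-1)·((-3)·(-1) - (-4)·(-11)) = (-3)·(-12) - (-1)·(-9) + (-1)·(-41) = 68
Since det(O) ≠ 0, rank(O) = 3 and the system is completely observable.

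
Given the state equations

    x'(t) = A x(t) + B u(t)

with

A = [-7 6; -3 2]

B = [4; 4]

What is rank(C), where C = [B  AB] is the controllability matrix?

AB = [[-4], [-4]]
Controllability matrix C = [B  AB] = [[4, -4], [4, -4]]
Every column of C is a scalar multiple of column 1 = [4, 4] (multipliers 1, -1), so the columns span a one-dimensional space.
C ≠ 0, hence rank(C) = 1.
rank(C) = 1 < n = 2, so the pair (A, B) is not completely controllable.

1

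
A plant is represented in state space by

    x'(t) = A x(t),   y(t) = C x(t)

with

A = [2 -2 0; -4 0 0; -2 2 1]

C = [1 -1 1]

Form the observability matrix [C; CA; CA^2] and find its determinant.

-20

CA = [[4, 0, 1]]
CA^2 = [[6, -6, 1]]
Observability matrix O = [C; CA; CA^2] = [[1, -1, 1], [4, 0, 1], [6, -6, 1]]
Expanding along the first row, det(O) = 1·(0·1 - 1·(-6)) - (-1)·(4·1 - 1·6) + 1·(4·(-6) - 0·6) = 1·6 - (-1)·(-2) + 1·(-24) = -20
Since det(O) ≠ 0, rank(O) = 3 and the system is completely observable.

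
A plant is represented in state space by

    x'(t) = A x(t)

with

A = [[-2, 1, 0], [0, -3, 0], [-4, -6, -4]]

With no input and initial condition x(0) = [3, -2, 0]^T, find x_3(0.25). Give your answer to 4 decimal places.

det(sI - A) = s^3 - (tr A)s^2 + (M11 + M22 + M33)s - det A, where Mii is the 2×2 principal minor of A obtained by deleting row i and column i.
tr A = (-2) + (-3) + (-4) = -9; M11 = (-3)·(-4) - 0·(-6) = 12 - 0 = 12; M22 = (-2)·(-4) - 0·(-4) = 8 - 0 = 8; M33 = (-2)·(-3) - 1·0 = 6 - 0 = 6; sum of minors = 26.
det A = (-2)·((-3)·(-4) - 0·(-6)) - 1·(0·(-4) - 0·(-4)) + 0·(0·(-6) - (-3)·(-4)) = (-2)·12 - 1·0 + 0·(-12) = -24.
So p(s) = det(sI - A) = s^3 + 9s^2 + 26s + 24.
Rational-root test: any integer root divides 24. Testing small divisors, s = -2 works: p(-2) = -8 + 36 + (-52) + 24 = 0, so (s + 2) is a factor.
Dividing, p(s) = (s + 2)(s^2 + 7s + 12).
Factor s^2 + 7s + 12: two numbers with sum -7 and product 12 are -3 and -4, so s^2 + 7s + 12 = (s + 3)(s + 4).
Hence p(s) = (s + 2) (s + 3) (s + 4), with roots -4, -3, -2.
The eigenvalues -4, -3, -2 are distinct and real, so A is diagonalisable and x(t) = e^{At} x(0) = V diag(e^{λ_i t}) V^{-1} x(0), where the columns of V are the eigenvectors.
λ = -4: A - (-4)I = [[2, 1, 0], [0, 1, 0], [-4, -6, 0]]. v must be orthogonal to every row; (row 1) × (row 2) = [0, 0, 2], so take v_1 = [0, 0, 1]^T.
λ = -3: A - (-3)I = [[1, 1, 0], [0, 0, 0], [-4, -6, -1]]. v must be orthogonal to every row; (row 1) × (row 3) = [-1, 1, -2], so take v_2 = [1, -1, 2]^T.
λ = -2: A - (-2)I = [[0, 1, 0], [0, -1, 0], [-4, -6, -2]]. v must be orthogonal to every row; (row 1) × (row 3) = [-2, 0, 4], so take v_3 = [-1, 0, 2]^T.
V = [v_1 v_2 v_3] = [[0, 1, -1], [0, -1, 0], [1, 2, 2]] has det V = -1, so V^{-1} = adj(V)/det V = [[2, 4, 1], [0, -1, 0], [-1, -1, 0]].
Modal coordinates z(0) = V^{-1} x(0): 2·3 + 4·(-2) + 1·0 = -2; 0·3 + (-1)·(-2) + 0·0 = 2; (-1)·3 + (-1)·(-2) + 0·0 = -1; so z(0) = [-2, 2, -1]^T.
x_3(t) = Σ_i (v_i)_3 · z_i(0) · e^{λ_i t} (row 3 of V times the modal terms).
x_3(0.25) = 1·(-2)·e^{-4·0.25} + 2·2·e^{-3·0.25} + 2·(-1)·e^{-2·0.25} = (-2)·0.367879 + 4·0.472367 + (-2)·0.606531 = -0.0594.

-0.0594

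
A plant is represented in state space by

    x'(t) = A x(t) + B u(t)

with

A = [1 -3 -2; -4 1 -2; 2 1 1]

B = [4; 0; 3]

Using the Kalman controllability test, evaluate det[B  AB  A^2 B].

5892

AB = [[-2], [-22], [11]]
A^2B = [[42], [-36], [-15]]
Controllability matrix C = [B  AB  A^2B] = [[4, -2, 42], [0, -22, -36], [3, 11, -15]]
Expanding along the first row, det(C) = 4·((-22)·(-15) - (-36)·11) - (-2)·(0·(-15) - (-36)·3) + 42·(0·11 - (-22)·3) = 4·726 - (-2)·108 + 42·66 = 5892
Since det(C) ≠ 0, rank(C) = 3 and the system is completely controllable.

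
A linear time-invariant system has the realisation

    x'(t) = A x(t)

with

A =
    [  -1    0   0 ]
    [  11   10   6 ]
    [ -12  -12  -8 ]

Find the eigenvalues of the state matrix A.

det(sI - A) = s^3 - (tr A)s^2 + (M11 + M22 + M33)s - det A, where Mii is the 2×2 principal minor of A obtained by deleting row i and column i.
tr A = (-1) + 10 + (-8) = 1; M11 = 10·(-8) - 6·(-12) = -80 - (-72) = -8; M22 = (-1)·(-8) - 0·(-12) = 8 - 0 = 8; M33 = (-1)·10 - 0·11 = -10 - 0 = -10; sum of minors = -10.
det A = (-1)·(10·(-8) - 6·(-12)) - 0·(11·(-8) - 6·(-12)) + 0·(11·(-12) - 10·(-12)) = (-1)·(-8) - 0·(-16) + 0·(-12) = 8.
So p(s) = det(sI - A) = s^3 - s^2 - 10s - 8.
Rational-root test: any integer root divides -8. Testing small divisors, s = -1 works: p(-1) = -1 + (-1) + 10 + (-8) = 0, so (s + 1) is a factor.
Dividing, p(s) = (s + 1)(s^2 - 2s - 8).
Factor s^2 - 2s - 8: two numbers with sum 2 and product -8 are 4 and -2, so s^2 - 2s - 8 = (s - 4)(s + 2).
Hence p(s) = (s - 4) (s + 1) (s + 2), with roots -2, -1, 4.
At least one eigenvalue has non-negative real part, so the system is not asymptotically stable.

-2, -1, 4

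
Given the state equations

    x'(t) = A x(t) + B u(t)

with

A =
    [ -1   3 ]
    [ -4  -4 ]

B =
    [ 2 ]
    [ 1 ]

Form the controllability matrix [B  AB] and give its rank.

2

AB = [[1], [-12]]
Controllability matrix C = [B  AB] = [[2, 1], [1, -12]]
det(C) = 2·(-12) - 1·1 = -24 - 1 = -25 ≠ 0, so rank(C) = 2.
rank(C) = 2 = n, so the pair (A, B) is completely controllable.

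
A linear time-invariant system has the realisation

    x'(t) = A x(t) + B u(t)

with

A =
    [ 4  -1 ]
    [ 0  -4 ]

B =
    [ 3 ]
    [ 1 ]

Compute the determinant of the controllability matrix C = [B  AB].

-23

AB = [[11], [-4]]
Controllability matrix C = [B  AB] = [[3, 11], [1, -4]]
det(C) = 3·(-4) - 11·1 = -12 - 11 = -23
Since det(C) ≠ 0, rank(C) = 2 and the system is completely controllable.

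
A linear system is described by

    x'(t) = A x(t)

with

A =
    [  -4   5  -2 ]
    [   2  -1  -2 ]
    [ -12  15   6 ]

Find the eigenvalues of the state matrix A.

-6, 3, 4

det(sI - A) = s^3 - (tr A)s^2 + (M11 + M22 + M33)s - det A, where Mii is the 2×2 principal minor of A obtained by deleting row i and column i.
tr A = (-4) + (-1) + 6 = 1; M11 = (-1)·6 - (-2)·15 = -6 - (-30) = 24; M22 = (-4)·6 - (-2)·(-12) = -24 - 24 = -48; M33 = (-4)·(-1) - 5·2 = 4 - 10 = -6; sum of minors = -30.
det A = (-4)·((-1)·6 - (-2)·15) - 5·(2·6 - (-2)·(-12)) + (-2)·(2·15 - (-1)·(-12)) = (-4)·24 - 5·(-12) + (-2)·18 = -72.
So p(s) = det(sI - A) = s^3 - s^2 - 30s + 72.
Rational-root test: any integer root divides 72. Testing small divisors, s = 3 works: p(3) = 27 + (-9) + (-90) + 72 = 0, so (s - 3) is a factor.
Dividing, p(s) = (s - 3)(s^2 + 2s - 24).
Factor s^2 + 2s - 24: two numbers with sum -2 and product -24 are 4 and -6, so s^2 + 2s - 24 = (s - 4)(s + 6).
Hence p(s) = (s - 4) (s - 3) (s + 6), with roots -6, 3, 4.
At least one eigenvalue has non-negative real part, so the system is not asymptotically stable.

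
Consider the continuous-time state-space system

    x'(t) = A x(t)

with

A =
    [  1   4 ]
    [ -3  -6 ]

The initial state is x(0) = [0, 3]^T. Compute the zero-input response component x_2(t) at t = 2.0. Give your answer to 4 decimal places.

-0.1351

det(sI - A) = s^2 - (tr A)s + det A, with tr A = 1 + (-6) = -5 and det A = 1·(-6) - 4·(-3) = -6 - (-12) = 6.
So p(s) = det(sI - A) = s^2 + 5s + 6.
Factor s^2 + 5s + 6: two numbers with sum -5 and product 6 are -2 and -3, so s^2 + 5s + 6 = (s + 2)(s + 3).
Hence p(s) = (s + 2) (s + 3), with roots -3, -2.
The eigenvalues -3, -2 are distinct and real, so A is diagonalisable and x(t) = e^{At} x(0) = V diag(e^{λ_i t}) V^{-1} x(0), where the columns of V are the eigenvectors.
λ = -3: A - (-3)I = [[4, 4], [-3, -3]]. Row 1 gives 4·v1 + 4·v2 = 0, so take v_1 = [-1, 1]^T.
λ = -2: A - (-2)I = [[3, 4], [-3, -4]]. Row 1 gives 3·v1 + 4·v2 = 0, so take v_2 = [4, -3]^T.
V = [v_1 v_2] = [[-1, 4], [1, -3]] has det V = -1, so V^{-1} = adj(V)/det V = [[3, 4], [1, 1]].
Modal coordinates z(0) = V^{-1} x(0): 3·0 + 4·3 = 12; 1·0 + 1·3 = 3; so z(0) = [12, 3]^T.
x_2(t) = Σ_i (v_i)_2 · z_i(0) · e^{λ_i t} (row 2 of V times the modal terms).
x_2(2.0) = 1·12·e^{-3·2.0} + (-3)·3·e^{-2·2.0} = 12·0.002479 + (-9)·0.018316 = -0.1351.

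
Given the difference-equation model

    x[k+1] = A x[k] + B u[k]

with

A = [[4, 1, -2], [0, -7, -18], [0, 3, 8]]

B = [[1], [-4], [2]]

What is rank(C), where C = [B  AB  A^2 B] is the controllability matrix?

2

AB = [[-4], [-8], [4]]
A^2B = [[-32], [-16], [8]]
Controllability matrix C = [B  AB  A^2B] = [[1, -4, -32], [-4, -8, -16], [2, 4, 8]]
The rows r1, r2, r3 of C are linearly dependent: r2 + 2·r3 = 0 (check each entry), so rank(C) ≤ 2.
The 2×2 minor from rows 1, 2, columns 1, 2 is 1·(-8) - (-4)·(-4) = -8 - 16 = -24 ≠ 0, so rank(C) = 2.
rank(C) = 2 < n = 3, so the pair (A, B) is not completely controllable.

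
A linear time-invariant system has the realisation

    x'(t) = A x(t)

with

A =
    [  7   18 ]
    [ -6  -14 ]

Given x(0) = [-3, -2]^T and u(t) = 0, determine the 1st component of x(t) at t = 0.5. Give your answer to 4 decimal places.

det(sI - A) = s^2 - (tr A)s + det A, with tr A = 7 + (-14) = -7 and det A = 7·(-14) - 18·(-6) = -98 - (-108) = 10.
So p(s) = det(sI - A) = s^2 + 7s + 10.
Factor s^2 + 7s + 10: two numbers with sum -7 and product 10 are -2 and -5, so s^2 + 7s + 10 = (s + 2)(s + 5).
Hence p(s) = (s + 2) (s + 5), with roots -5, -2.
The eigenvalues -5, -2 are distinct and real, so A is diagonalisable and x(t) = e^{At} x(0) = V diag(e^{λ_i t}) V^{-1} x(0), where the columns of V are the eigenvectors.
λ = -5: A - (-5)I = [[12, 18], [-6, -9]]. Row 1 gives 12·v1 + 18·v2 = 0, so take v_1 = [3, -2]^T.
λ = -2: A - (-2)I = [[9, 18], [-6, -12]]. Row 1 gives 9·v1 + 18·v2 = 0, so take v_2 = [-2, 1]^T.
V = [v_1 v_2] = [[3, -2], [-2, 1]] has det V = -1, so V^{-1} = adj(V)/det V = [[-1, -2], [-2, -3]].
Modal coordinates z(0) = V^{-1} x(0): (-1)·(-3) + (-2)·(-2) = 7; (-2)·(-3) + (-3)·(-2) = 12; so z(0) = [7, 12]^T.
x_1(t) = Σ_i (v_i)_1 · z_i(0) · e^{λ_i t} (row 1 of V times the modal terms).
x_1(0.5) = 3·7·e^{-5·0.5} + (-2)·12·e^{-2·0.5} = 21·0.082085 + (-24)·0.367879 = -7.1053.

-7.1053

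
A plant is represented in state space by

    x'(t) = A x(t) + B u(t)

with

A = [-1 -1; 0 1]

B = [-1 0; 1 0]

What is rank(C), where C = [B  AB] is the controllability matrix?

2

AB = [[0, 0], [1, 0]]
Controllability matrix C = [B  AB] = [[-1, 0, 0, 0], [1, 0, 1, 0]]
Take the 2×2 submatrix of C formed by columns 1, 3: [[-1, 0], [1, 1]]. Its determinant is (-1)·1 - 0·1 = -1 - 0 = -1 ≠ 0.
So rank(C) ≥ 2; since C has 2 rows, rank(C) = 2.
rank(C) = 2 = n, so the pair (A, B) is completely controllable.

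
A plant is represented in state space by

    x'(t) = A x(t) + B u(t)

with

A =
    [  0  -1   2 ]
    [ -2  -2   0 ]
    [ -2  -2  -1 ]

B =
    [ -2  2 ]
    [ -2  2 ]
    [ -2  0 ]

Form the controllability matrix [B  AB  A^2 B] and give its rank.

AB = [[-2, -2], [8, -8], [10, -8]]
A^2B = [[12, -8], [-12, 20], [-22, 28]]
Controllability matrix C = [B  AB  A^2B] = [[-2, 2, -2, -2, 12, -8], [-2, 2, 8, -8, -12, 20], [-2, 0, 10, -8, -22, 28]]
Take the 3×3 submatrix of C formed by columns 1, 2, 3: [[-2, 2, -2], [-2, 2, 8], [-2, 0, 10]]. Its determinant is (-2)·(2·10 - 8·0) - 2·((-2)·10 - 8·(-2)) + (-2)·((-2)·0 - 2·(-2)) = (-2)·20 - 2·(-4) + (-2)·4 = -40 ≠ 0.
So rank(C) ≥ 3; since C has 3 rows, rank(C) = 3.
rank(C) = 3 = n, so the pair (A, B) is completely controllable.

3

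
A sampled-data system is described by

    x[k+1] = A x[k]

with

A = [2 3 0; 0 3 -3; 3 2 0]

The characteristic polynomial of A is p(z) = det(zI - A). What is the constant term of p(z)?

Expand det(zI - A) for the 3×3 matrix.
p(z) = z^3 - 5z^2 + 12z + 15.
(Check: constant term = det(-A) = (-1)^3 det A = 15; coefficient of z^2 = -tr A = -5.)
The constant term is 15.

15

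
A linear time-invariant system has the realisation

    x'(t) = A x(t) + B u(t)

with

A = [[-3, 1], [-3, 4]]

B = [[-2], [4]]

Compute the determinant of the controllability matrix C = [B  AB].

-84

AB = [[10], [22]]
Controllability matrix C = [B  AB] = [[-2, 10], [4, 22]]
det(C) = (-2)·22 - 10·4 = -44 - 40 = -84
Since det(C) ≠ 0, rank(C) = 2 and the system is completely controllable.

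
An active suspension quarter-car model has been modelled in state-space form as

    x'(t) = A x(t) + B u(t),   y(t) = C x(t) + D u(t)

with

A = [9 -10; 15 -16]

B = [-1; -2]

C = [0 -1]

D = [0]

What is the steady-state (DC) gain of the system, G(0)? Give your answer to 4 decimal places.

G(0) = C(-A)^{-1}B + D = -C A^{-1} B + D.
det A = 6, so A^{-1} = (1/6)·adj(A) = [[-8/3, 5/3], [-5/2, 3/2]]
A^{-1} B = [-2/3, -1/2]^T
C A^{-1} B = 1/2
G(0) = D - C A^{-1} B = 0 - (1/2) = -1/2 ≈ -0.5000

-0.5000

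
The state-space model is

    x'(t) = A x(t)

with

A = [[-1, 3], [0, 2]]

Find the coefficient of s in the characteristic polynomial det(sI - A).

For a 2×2 matrix, det(sI - A) = s^2 - (tr A)s + det A.
tr A = 1, det A = -2.
So p(s) = s^2 - s - 2.
The coefficient of s is -1.

-1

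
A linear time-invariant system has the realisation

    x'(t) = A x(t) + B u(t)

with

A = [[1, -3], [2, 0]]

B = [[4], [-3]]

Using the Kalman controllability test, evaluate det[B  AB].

AB = [[13], [8]]
Controllability matrix C = [B  AB] = [[4, 13], [-3, 8]]
det(C) = 4·8 - 13·(-3) = 32 - (-39) = 71
Since det(C) ≠ 0, rank(C) = 2 and the system is completely controllable.

71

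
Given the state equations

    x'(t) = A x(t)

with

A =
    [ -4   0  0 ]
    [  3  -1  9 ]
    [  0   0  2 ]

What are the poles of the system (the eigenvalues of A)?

det(sI - A) = s^3 - (tr A)s^2 + (M11 + M22 + M33)s - det A, where Mii is the 2×2 principal minor of A obtained by deleting row i and column i.
tr A = (-4) + (-1) + 2 = -3; M11 = (-1)·2 - 9·0 = -2 - 0 = -2; M22 = (-4)·2 - 0·0 = -8 - 0 = -8; M33 = (-4)·(-1) - 0·3 = 4 - 0 = 4; sum of minors = -6.
det A = (-4)·((-1)·2 - 9·0) - 0·(3·2 - 9·0) + 0·(3·0 - (-1)·0) = (-4)·(-2) - 0·6 + 0·0 = 8.
So p(s) = det(sI - A) = s^3 + 3s^2 - 6s - 8.
Rational-root test: any integer root divides -8. Testing small divisors, s = -1 works: p(-1) = -1 + 3 + 6 + (-8) = 0, so (s + 1) is a factor.
Dividing, p(s) = (s + 1)(s^2 + 2s - 8).
Factor s^2 + 2s - 8: two numbers with sum -2 and product -8 are 2 and -4, so s^2 + 2s - 8 = (s - 2)(s + 4).
Hence p(s) = (s - 2) (s + 1) (s + 4), with roots -4, -1, 2.
At least one eigenvalue has non-negative real part, so the system is not asymptotically stable.

-4, -1, 2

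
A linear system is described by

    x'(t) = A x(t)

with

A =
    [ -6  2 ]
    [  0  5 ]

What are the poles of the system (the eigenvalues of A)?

det(sI - A) = s^2 - (tr A)s + det A, with tr A = (-6) + 5 = -1 and det A = (-6)·5 - 2·0 = -30 - 0 = -30.
So p(s) = det(sI - A) = s^2 + s - 30.
Factor s^2 + s - 30: two numbers with sum -1 and product -30 are 5 and -6, so s^2 + s - 30 = (s - 5)(s + 6).
Hence p(s) = (s - 5) (s + 6), with roots -6, 5.
At least one eigenvalue has non-negative real part, so the system is not asymptotically stable.

-6, 5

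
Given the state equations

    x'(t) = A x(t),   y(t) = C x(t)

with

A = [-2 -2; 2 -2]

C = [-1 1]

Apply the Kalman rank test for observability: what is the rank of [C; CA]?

2

CA = [[4, 0]]
Observability matrix O = [C; CA] = [[-1, 1], [4, 0]]
det(O) = (-1)·0 - 1·4 = 0 - 4 = -4 ≠ 0, so rank(O) = 2.
rank(O) = 2 = n, so the pair (A, C) is completely observable.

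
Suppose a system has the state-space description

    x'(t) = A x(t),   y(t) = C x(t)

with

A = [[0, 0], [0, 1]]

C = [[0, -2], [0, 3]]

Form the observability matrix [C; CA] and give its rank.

CA = [[0, -2], [0, 3]]
Observability matrix O = [C; CA] = [[0, -2], [0, 3], [0, -2], [0, 3]]
Every row of O is a scalar multiple of row 1 = [0, -2] (multipliers 1, -3/2, 1, -3/2), so the rows span a one-dimensional space.
O ≠ 0, hence rank(O) = 1.
rank(O) = 1 < n = 2, so the pair (A, C) is not completely observable.

1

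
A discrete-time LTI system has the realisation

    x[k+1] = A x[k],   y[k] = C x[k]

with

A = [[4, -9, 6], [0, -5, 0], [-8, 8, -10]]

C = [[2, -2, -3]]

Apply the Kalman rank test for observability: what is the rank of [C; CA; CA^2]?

CA = [[32, -32, 42]]
CA^2 = [[-208, 208, -228]]
Observability matrix O = [C; CA; CA^2] = [[2, -2, -3], [32, -32, 42], [-208, 208, -228]]
The columns c1, c2, c3 of O are linearly dependent: c1 + c2 = 0 (check each entry), so rank(O) ≤ 2.
The 2×2 minor from rows 1, 2, columns 1, 3 is 2·42 - (-3)·32 = 84 - (-96) = 180 ≠ 0, so rank(O) = 2.
rank(O) = 2 < n = 3, so the pair (A, C) is not completely observable.

2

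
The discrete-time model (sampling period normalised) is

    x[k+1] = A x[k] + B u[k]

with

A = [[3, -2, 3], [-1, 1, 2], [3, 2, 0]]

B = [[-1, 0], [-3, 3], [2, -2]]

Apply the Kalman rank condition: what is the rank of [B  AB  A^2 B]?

3

AB = [[9, -12], [2, -1], [-9, 6]]
A^2B = [[-4, -16], [-25, 23], [31, -38]]
Controllability matrix C = [B  AB  A^2B] = [[-1, 0, 9, -12, -4, -16], [-3, 3, 2, -1, -25, 23], [2, -2, -9, 6, 31, -38]]
Take the 3×3 submatrix of C formed by columns 1, 2, 3: [[-1, 0, 9], [-3, 3, 2], [2, -2, -9]]. Its determinant is (-1)·(3·(-9) - 2·(-2)) - 0·((-3)·(-9) - 2·2) + 9·((-3)·(-2) - 3·2) = (-1)·(-23) - 0·23 + 9·0 = 23 ≠ 0.
So rank(C) ≥ 3; since C has 3 rows, rank(C) = 3.
rank(C) = 3 = n, so the pair (A, B) is completely controllable.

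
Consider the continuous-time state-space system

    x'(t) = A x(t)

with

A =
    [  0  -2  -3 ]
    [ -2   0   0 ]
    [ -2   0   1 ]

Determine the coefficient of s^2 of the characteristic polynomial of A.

Expand det(sI - A) for the 3×3 matrix.
p(s) = s^3 - s^2 - 10s + 4.
(Check: constant term = det(-A) = (-1)^3 det A = 4; coefficient of s^2 = -tr A = -1.)
The coefficient of s^2 is -1.

-1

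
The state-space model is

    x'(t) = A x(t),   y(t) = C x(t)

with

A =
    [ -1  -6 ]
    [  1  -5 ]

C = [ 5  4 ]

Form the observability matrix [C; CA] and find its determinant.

-246

CA = [[-1, -50]]
Observability matrix O = [C; CA] = [[5, 4], [-1, -50]]
det(O) = 5·(-50) - 4·(-1) = -250 - (-4) = -246
Since det(O) ≠ 0, rank(O) = 2 and the system is completely observable.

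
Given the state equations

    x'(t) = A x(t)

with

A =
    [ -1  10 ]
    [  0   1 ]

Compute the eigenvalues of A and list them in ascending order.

det(sI - A) = s^2 - (tr A)s + det A, with tr A = (-1) + 1 = 0 and det A = (-1)·1 - 10·0 = -1 - 0 = -1.
So p(s) = det(sI - A) = s^2 - 1.
Factor s^2 - 1: two numbers with sum 0 and product -1 are 1 and -1, so s^2 - 1 = (s - 1)(s + 1).
Hence p(s) = (s - 1) (s + 1), with roots -1, 1.
At least one eigenvalue has non-negative real part, so the system is not asymptotically stable.

-1, 1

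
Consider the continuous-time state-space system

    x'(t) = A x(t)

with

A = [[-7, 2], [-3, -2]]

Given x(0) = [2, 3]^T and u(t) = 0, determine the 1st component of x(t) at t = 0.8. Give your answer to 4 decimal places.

0.0815

det(sI - A) = s^2 - (tr A)s + det A, with tr A = (-7) + (-2) = -9 and det A = (-7)·(-2) - 2·(-3) = 14 - (-6) = 20.
So p(s) = det(sI - A) = s^2 + 9s + 20.
Factor s^2 + 9s + 20: two numbers with sum -9 and product 20 are -4 and -5, so s^2 + 9s + 20 = (s + 4)(s + 5).
Hence p(s) = (s + 4) (s + 5), with roots -5, -4.
The eigenvalues -5, -4 are distinct and real, so A is diagonalisable and x(t) = e^{At} x(0) = V diag(e^{λ_i t}) V^{-1} x(0), where the columns of V are the eigenvectors.
λ = -5: A - (-5)I = [[-2, 2], [-3, 3]]. Row 1 gives (-2)·v1 + 2·v2 = 0, so take v_1 = [1, 1]^T.
λ = -4: A - (-4)I = [[-3, 2], [-3, 2]]. Row 1 gives (-3)·v1 + 2·v2 = 0, so take v_2 = [-2, -3]^T.
V = [v_1 v_2] = [[1, -2], [1, -3]] has det V = -1, so V^{-1} = adj(V)/det V = [[3, -2], [1, -1]].
Modal coordinates z(0) = V^{-1} x(0): 3·2 + (-2)·3 = 0; 1·2 + (-1)·3 = -1; so z(0) = [0, -1]^T.
x_1(t) = Σ_i (v_i)_1 · z_i(0) · e^{λ_i t} (row 1 of V times the modal terms).
x_1(0.8) = 1·0·e^{-5·0.8} + (-2)·(-1)·e^{-4·0.8} = 0·0.018316 + 2·0.040762 = 0.0815.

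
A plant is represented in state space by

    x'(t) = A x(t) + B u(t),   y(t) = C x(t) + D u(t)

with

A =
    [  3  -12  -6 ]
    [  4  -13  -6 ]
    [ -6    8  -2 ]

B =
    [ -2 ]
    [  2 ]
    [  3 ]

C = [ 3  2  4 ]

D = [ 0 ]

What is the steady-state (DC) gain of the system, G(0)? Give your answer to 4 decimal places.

-15.0000

G(0) = C(-A)^{-1}B + D = -C A^{-1} B + D.
det A = -30, so A^{-1} = (1/-30)·adj(A) = [[-37/15, 12/5, 1/5], [-22/15, 7/5, 1/5], [23/15, -8/5, -3/10]]
A^{-1} B = [31/3, 19/3, -43/6]^T
C A^{-1} B = 15
G(0) = D - C A^{-1} B = 0 - (15) = -15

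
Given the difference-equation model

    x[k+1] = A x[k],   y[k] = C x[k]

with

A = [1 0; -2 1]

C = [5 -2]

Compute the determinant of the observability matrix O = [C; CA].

8

CA = [[9, -2]]
Observability matrix O = [C; CA] = [[5, -2], [9, -2]]
det(O) = 5·(-2) - (-2)·9 = -10 - (-18) = 8
Since det(O) ≠ 0, rank(O) = 2 and the system is completely observable.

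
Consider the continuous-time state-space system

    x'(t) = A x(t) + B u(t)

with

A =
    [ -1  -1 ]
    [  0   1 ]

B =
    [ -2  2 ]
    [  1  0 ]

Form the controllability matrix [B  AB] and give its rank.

2

AB = [[1, -2], [1, 0]]
Controllability matrix C = [B  AB] = [[-2, 2, 1, -2], [1, 0, 1, 0]]
Take the 2×2 submatrix of C formed by columns 1, 2: [[-2, 2], [1, 0]]. Its determinant is (-2)·0 - 2·1 = 0 - 2 = -2 ≠ 0.
So rank(C) ≥ 2; since C has 2 rows, rank(C) = 2.
rank(C) = 2 = n, so the pair (A, B) is completely controllable.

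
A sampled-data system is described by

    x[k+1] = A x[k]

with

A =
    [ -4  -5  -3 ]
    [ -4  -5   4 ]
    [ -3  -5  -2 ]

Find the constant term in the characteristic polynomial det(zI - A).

Expand det(zI - A) for the 3×3 matrix.
p(z) = z^3 + 11z^2 + 29z + 35.
(Check: constant term = det(-A) = (-1)^3 det A = 35; coefficient of z^2 = -tr A = 11.)
The constant term is 35.

35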